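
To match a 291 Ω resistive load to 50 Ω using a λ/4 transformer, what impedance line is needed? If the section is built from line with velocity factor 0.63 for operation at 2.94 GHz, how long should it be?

Z_qwt ≈ 121 Ω; length ≈ 1.61 cm

Z_qwt = √(Z_0·R_L) = √(50 × 291) = √14550
λ = 0.63·c/f = 0.0643 m, so l = λ/4 = 0.0161 m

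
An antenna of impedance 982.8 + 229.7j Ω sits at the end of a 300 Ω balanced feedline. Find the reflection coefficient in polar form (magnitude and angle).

Γ = (Z_L − Z_0)/(Z_L + Z_0) = (682.8 + j229.7)/(1283 + j229.7)
|Γ| = 720/1300 = 0.553

Γ ≈ 0.553 ∠ 8.44°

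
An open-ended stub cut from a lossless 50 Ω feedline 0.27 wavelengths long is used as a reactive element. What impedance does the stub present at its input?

Z_in ≈ +j6.32 Ω

βl = 2π × 0.27 = 97.2°
tan(βl) = -7.92
For an open-ended stub, Z_in = −jZ_0·cot(βl) = −jZ_0/tan(βl)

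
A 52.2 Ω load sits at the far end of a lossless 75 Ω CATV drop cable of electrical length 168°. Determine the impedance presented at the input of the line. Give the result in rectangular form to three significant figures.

tan(βl) = tan(168°) = -0.213
Z_in = Z_0·(Z_L + jZ_0·tanβl)/(Z_0 + jZ_L·tanβl)
     = 75·(52.2 − j15.9)/(75 − j11.1)

Z_in ≈ 53.4 − j8.04 Ω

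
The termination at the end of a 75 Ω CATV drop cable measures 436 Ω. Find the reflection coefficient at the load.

Γ = 0.706

Γ = (Z_L − Z_0)/(Z_L + Z_0) = (436 − 75)/(436 + 75) = 361/511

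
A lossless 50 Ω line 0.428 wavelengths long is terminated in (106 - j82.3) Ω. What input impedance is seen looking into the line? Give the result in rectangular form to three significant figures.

βl = 2π × 0.428 = 154°
tan(βl) = tan(154°) = -0.486
Z_in = Z_0·(Z_L + jZ_0·tanβl)/(Z_0 + jZ_L·tanβl)
     = 50·(106 − j107)/(10 − j51.5)

Z_in ≈ 119 + j79.8 Ω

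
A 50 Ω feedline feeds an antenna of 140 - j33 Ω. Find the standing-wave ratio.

Γ = (Z_L − Z_0)/(Z_L + Z_0) = (90 − j33)/(190 − j33)
|Γ| = 95.9/193 = 0.497
VSWR = (1 + |Γ|)/(1 − |Γ|) = 1.5/0.503

VSWR ≈ 2.98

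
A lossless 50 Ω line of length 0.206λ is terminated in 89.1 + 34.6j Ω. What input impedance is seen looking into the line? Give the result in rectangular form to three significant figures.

βl = 2π × 0.206 = 74.2°
tan(βl) = tan(74.2°) = 3.52
Z_in = Z_0·(Z_L + jZ_0·tanβl)/(Z_0 + jZ_L·tanβl)
     = 50·(89.1 + j211)/(-71.9 + j314)

Z_in ≈ 28.8 − j20.8 Ω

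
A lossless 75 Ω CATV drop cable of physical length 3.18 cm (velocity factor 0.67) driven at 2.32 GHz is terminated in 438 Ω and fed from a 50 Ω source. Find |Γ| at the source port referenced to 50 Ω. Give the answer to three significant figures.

λ = v/f = 0.67·c / 2.32 GHz = 0.0866 m
βl = 2π·l/λ = 2π × 0.367 = 132°
tan(βl) = -1.11
Z_in = Z_0·(Z_L + jZ_0·tanβl)/(Z_0 + jZ_L·tanβl) = 22.8 + j64.3 Ω
Γ_s = (Z_in − Z_s)/(Z_in + Z_s) = (-27.2 + j64.3)/(72.8 + j64.3), |Γ_s| = 0.719

|Γ| ≈ 0.719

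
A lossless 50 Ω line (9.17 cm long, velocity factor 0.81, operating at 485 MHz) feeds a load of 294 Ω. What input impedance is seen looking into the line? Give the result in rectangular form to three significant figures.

λ = v/f = 0.81·c / 485 MHz = 0.501 m
βl = 2π·l/λ = 2π × 0.183 = 65.9°
tan(βl) = tan(65.9°) = 2.23
Z_in = Z_0·(Z_L + jZ_0·tanβl)/(Z_0 + jZ_L·tanβl)
     = 50·(294 + j112)/(50 + j657)

Z_in ≈ 10.1 − j21.6 Ω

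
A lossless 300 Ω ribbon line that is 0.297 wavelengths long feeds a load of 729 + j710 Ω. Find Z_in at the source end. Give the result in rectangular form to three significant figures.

βl = 2π × 0.297 = 107°
tan(βl) = tan(107°) = -3.29
Z_in = Z_0·(Z_L + jZ_0·tanβl)/(Z_0 + jZ_L·tanβl)
     = 300·(729 − j276)/(2630 − j2400)

Z_in ≈ 61.1 + j24.1 Ω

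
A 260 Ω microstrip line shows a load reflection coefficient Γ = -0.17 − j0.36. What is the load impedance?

Z_L = Z_0·(1 + Γ)/(1 − Γ) = 260·(0.83 − j0.36)/(1.17 + j0.36)

Z_L ≈ 146 − j125 Ω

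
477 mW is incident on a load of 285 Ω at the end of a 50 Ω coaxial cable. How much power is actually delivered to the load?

Γ = (285 − 50)/(285 + 50) = 0.701
|Γ|² = 0.492
P_refl = |Γ|²·P_inc = 235 mW, P_del = (1 − |Γ|²)·P_inc = 242 mW

P_delivered ≈ 242 mW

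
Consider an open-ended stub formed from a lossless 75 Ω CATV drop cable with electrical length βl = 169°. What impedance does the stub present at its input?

Z_in ≈ +j386 Ω

tan(βl) = -0.194
For an open-ended stub, Z_in = −jZ_0·cot(βl) = −jZ_0/tan(βl)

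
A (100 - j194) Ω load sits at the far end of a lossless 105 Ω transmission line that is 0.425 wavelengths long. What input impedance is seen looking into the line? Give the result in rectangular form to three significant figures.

βl = 2π × 0.425 = 153°
tan(βl) = tan(153°) = -0.51
Z_in = Z_0·(Z_L + jZ_0·tanβl)/(Z_0 + jZ_L·tanβl)
     = 105·(100 − j248)/(6.15 − j51)

Z_in ≈ 527 + j142 Ω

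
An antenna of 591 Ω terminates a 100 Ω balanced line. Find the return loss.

RL ≈ 2.97 dB

Γ = (591 − 100)/(591 + 100) = 0.711
RL = −20·log₁₀|Γ| = −20·log₁₀(0.711)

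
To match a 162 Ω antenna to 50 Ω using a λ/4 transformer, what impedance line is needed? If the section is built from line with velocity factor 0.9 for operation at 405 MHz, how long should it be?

Z_qwt = √(Z_0·R_L) = √(50 × 162) = √8100
λ = 0.9·c/f = 0.667 m, so l = λ/4 = 0.167 m

Z_qwt ≈ 90 Ω; length ≈ 16.7 cm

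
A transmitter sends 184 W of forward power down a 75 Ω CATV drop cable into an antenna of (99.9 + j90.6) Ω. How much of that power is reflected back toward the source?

|Γ| = |(24.9 + j90.6)/(174.9 + j90.6)| = 0.477
|Γ|² = 0.228
P_refl = |Γ|²·P_inc = 41.9 W, P_del = (1 − |Γ|²)·P_inc = 142 W

P_reflected ≈ 41.9 W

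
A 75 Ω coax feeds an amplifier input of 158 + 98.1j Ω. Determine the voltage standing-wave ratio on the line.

Γ = (Z_L − Z_0)/(Z_L + Z_0) = (83 + j98.1)/(233 + j98.1)
|Γ| = 129/253 = 0.508
VSWR = (1 + |Γ|)/(1 − |Γ|) = 1.51/0.492

VSWR ≈ 3.07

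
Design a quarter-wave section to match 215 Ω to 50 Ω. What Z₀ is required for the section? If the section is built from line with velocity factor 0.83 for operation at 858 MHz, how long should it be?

Z_qwt ≈ 104 Ω; length ≈ 7.26 cm

Z_qwt = √(Z_0·R_L) = √(50 × 215) = √10750
λ = 0.83·c/f = 0.29 m, so l = λ/4 = 0.0726 m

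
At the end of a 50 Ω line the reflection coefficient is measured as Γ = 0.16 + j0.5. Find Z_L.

Z_L = Z_0·(1 + Γ)/(1 − Γ) = 50·(1.16 + j0.5)/(0.84 − j0.5)

Z_L ≈ 37.9 + j52.3 Ω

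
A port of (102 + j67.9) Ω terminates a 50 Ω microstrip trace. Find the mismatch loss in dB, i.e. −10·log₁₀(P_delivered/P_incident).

mismatch loss ≈ 1.33 dB

Γ = (52 + j67.9)/(152 + j67.9), |Γ| = 0.514
|Γ|² = 0.264, so P_del/P_inc = 1 − |Γ|² = 0.736
ML = −10·log₁₀(1 − |Γ|²)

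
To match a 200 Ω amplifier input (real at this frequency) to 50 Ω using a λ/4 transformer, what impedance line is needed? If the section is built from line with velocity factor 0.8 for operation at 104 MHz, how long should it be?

Z_qwt ≈ 100 Ω; length ≈ 57.7 cm

Z_qwt = √(Z_0·R_L) = √(50 × 200) = √10000
λ = 0.8·c/f = 2.31 m, so l = λ/4 = 0.577 m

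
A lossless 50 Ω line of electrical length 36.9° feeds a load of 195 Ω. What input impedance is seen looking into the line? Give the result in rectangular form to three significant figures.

tan(βl) = tan(36.9°) = 0.751
Z_in = Z_0·(Z_L + jZ_0·tanβl)/(Z_0 + jZ_L·tanβl)
     = 50·(195 + j37.5)/(50 + j146)

Z_in ≈ 31.8 − j55.7 Ω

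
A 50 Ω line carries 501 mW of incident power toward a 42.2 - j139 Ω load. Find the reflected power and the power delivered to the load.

P_reflected ≈ 349 mW; P_delivered ≈ 152 mW

|Γ| = |(-7.8 − j139)/(92.2 − j139)| = 0.835
|Γ|² = 0.697
P_refl = |Γ|²·P_inc = 349 mW, P_del = (1 − |Γ|²)·P_inc = 152 mW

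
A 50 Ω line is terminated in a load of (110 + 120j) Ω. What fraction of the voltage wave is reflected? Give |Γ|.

|Γ| ≈ 0.671

Γ = (Z_L − Z_0)/(Z_L + Z_0) = (60 + j120)/(160 + j120)
|Γ| = 134/200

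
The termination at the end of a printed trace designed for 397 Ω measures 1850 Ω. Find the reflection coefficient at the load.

Γ = (Z_L − Z_0)/(Z_L + Z_0) = (1850 − 397)/(1850 + 397) = 1453/2247

Γ = 0.647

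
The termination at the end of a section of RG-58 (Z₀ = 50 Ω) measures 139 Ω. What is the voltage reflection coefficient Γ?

Γ = 0.471

Γ = (Z_L − Z_0)/(Z_L + Z_0) = (139 − 50)/(139 + 50) = 89/189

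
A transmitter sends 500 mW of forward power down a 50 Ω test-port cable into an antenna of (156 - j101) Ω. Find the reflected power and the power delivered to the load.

P_reflected ≈ 204 mW; P_delivered ≈ 296 mW

|Γ| = |(106 − j101)/(206 − j101)| = 0.638
|Γ|² = 0.407
P_refl = |Γ|²·P_inc = 204 mW, P_del = (1 − |Γ|²)·P_inc = 296 mW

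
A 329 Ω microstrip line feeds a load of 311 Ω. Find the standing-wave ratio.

VSWR ≈ 1.06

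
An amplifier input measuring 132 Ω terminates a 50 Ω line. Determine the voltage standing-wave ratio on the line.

VSWR ≈ 2.64

Γ = (132 − 50)/(132 + 50) = 0.451
VSWR = (1 + 0.451)/(1 − 0.451)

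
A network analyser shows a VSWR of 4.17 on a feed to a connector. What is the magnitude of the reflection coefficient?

|Γ| ≈ 0.613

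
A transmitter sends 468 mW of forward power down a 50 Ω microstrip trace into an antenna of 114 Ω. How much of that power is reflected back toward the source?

P_reflected ≈ 71.3 mW

Γ = (114 − 50)/(114 + 50) = 0.39
|Γ|² = 0.152
P_refl = |Γ|²·P_inc = 71.3 mW, P_del = (1 − |Γ|²)·P_inc = 397 mW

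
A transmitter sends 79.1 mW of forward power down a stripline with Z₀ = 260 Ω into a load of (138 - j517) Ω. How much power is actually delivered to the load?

P_delivered ≈ 26.7 mW

|Γ| = |(-122 − j517)/(398 − j517)| = 0.814
|Γ|² = 0.663
P_refl = |Γ|²·P_inc = 52.4 mW, P_del = (1 − |Γ|²)·P_inc = 26.7 mW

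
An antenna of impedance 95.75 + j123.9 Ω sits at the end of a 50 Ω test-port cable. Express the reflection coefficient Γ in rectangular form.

Γ ≈ 0.602 + j0.339

Γ = (Z_L − Z_0)/(Z_L + Z_0) = (45.75 + j123.9)/(145.8 + j123.9)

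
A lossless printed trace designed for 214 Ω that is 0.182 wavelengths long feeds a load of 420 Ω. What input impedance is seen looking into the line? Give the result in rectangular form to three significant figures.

βl = 2π × 0.182 = 65.5°
tan(βl) = tan(65.5°) = 2.2
Z_in = Z_0·(Z_L + jZ_0·tanβl)/(Z_0 + jZ_L·tanβl)
     = 214·(420 + j470)/(214 + j922)

Z_in ≈ 125 − j68.5 Ω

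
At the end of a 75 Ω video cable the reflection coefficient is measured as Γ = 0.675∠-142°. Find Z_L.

Z_L ≈ 16.2 − j24.7 Ω

Z_L = Z_0·(1 + Γ)/(1 − Γ) = 75·(0.468 − j0.416)/(1.53 + j0.416)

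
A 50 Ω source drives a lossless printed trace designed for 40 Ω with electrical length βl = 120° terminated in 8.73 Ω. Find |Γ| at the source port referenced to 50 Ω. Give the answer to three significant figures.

|Γ| ≈ 0.615

tan(βl) = -1.73
Z_in = Z_0·(Z_L + jZ_0·tanβl)/(Z_0 + jZ_L·tanβl) = 30.6 − j57.7 Ω
Γ_s = (Z_in − Z_s)/(Z_in + Z_s) = (-19.4 − j57.7)/(80.6 − j57.7), |Γ_s| = 0.615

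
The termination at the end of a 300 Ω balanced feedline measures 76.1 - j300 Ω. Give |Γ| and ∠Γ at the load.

Γ ≈ 0.778 ∠ -88.2°

Γ = (Z_L − Z_0)/(Z_L + Z_0) = (-223.9 − j300)/(376.1 − j300)
|Γ| = 374/481 = 0.778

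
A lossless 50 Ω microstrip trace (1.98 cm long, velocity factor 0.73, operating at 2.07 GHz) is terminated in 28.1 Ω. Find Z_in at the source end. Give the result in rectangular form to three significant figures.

Z_in ≈ 67.4 + j29.1 Ω

λ = v/f = 0.73·c / 2.07 GHz = 0.106 m
βl = 2π·l/λ = 2π × 0.187 = 67.4°
tan(βl) = tan(67.4°) = 2.4
Z_in = Z_0·(Z_L + jZ_0·tanβl)/(Z_0 + jZ_L·tanβl)
     = 50·(28.1 + j120)/(50 + j67.4)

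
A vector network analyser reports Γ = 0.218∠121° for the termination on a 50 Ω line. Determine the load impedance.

Z_L = Z_0·(1 + Γ)/(1 − Γ) = 50·(0.888 + j0.187)/(1.11 − j0.187)

Z_L ≈ 37.4 + j14.7 Ω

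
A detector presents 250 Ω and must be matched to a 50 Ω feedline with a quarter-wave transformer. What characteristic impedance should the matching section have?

Z_qwt = √(Z_0·R_L) = √(50 × 250) = √12500

Z_qwt ≈ 112 Ω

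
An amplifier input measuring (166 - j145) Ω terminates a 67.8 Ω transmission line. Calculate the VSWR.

Γ = (Z_L − Z_0)/(Z_L + Z_0) = (98.2 − j145)/(233.8 − j145)
|Γ| = 175/275 = 0.637
VSWR = (1 + |Γ|)/(1 − |Γ|) = 1.64/0.363

VSWR ≈ 4.5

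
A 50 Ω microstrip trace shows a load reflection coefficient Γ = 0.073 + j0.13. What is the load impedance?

Z_L ≈ 55.8 + j14.8 Ω

Z_L = Z_0·(1 + Γ)/(1 − Γ) = 50·(1.07 + j0.13)/(0.927 − j0.13)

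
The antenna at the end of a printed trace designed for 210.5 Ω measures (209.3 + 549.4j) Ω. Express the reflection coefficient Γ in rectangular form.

Γ = (Z_L − Z_0)/(Z_L + Z_0) = (-1.2 + j549.4)/(419.8 + j549.4)

Γ ≈ 0.63 + j0.484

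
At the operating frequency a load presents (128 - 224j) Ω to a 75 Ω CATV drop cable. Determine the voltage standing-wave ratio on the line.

Γ = (Z_L − Z_0)/(Z_L + Z_0) = (53 − j224)/(203 − j224)
|Γ| = 230/302 = 0.761
VSWR = (1 + |Γ|)/(1 − |Γ|) = 1.76/0.239

VSWR ≈ 7.38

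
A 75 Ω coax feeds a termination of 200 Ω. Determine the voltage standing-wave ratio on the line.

VSWR ≈ 2.67

Γ = (200 − 75)/(200 + 75) = 0.455
VSWR = (1 + 0.455)/(1 − 0.455)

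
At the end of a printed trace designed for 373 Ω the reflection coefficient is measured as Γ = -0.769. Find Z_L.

Z_L = Z_0·(1 + Γ)/(1 − Γ) = 373·(0.231)/(1.77)

Z_L ≈ 48.7 Ω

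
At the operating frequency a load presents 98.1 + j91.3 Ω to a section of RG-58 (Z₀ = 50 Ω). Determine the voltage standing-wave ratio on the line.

Γ = (Z_L − Z_0)/(Z_L + Z_0) = (48.1 + j91.3)/(148.1 + j91.3)
|Γ| = 103/174 = 0.593
VSWR = (1 + |Γ|)/(1 − |Γ|) = 1.59/0.407

VSWR ≈ 3.92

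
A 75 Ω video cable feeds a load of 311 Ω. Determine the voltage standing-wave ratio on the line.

For a purely resistive load, VSWR = R_L/Z_0 or Z_0/R_L (whichever > 1) = 311/75

VSWR ≈ 4.15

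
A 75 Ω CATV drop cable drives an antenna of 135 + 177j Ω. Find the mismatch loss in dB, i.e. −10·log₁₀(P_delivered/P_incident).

mismatch loss ≈ 2.7 dB

Γ = (60 + j177)/(210 + j177), |Γ| = 0.68
|Γ|² = 0.463, so P_del/P_inc = 1 − |Γ|² = 0.537
ML = −10·log₁₀(1 − |Γ|²)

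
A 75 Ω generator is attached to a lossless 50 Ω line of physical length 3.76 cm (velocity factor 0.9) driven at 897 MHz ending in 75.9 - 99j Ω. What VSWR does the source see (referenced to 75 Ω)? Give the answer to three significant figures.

λ = v/f = 0.9·c / 897 MHz = 0.301 m
βl = 2π·l/λ = 2π × 0.125 = 45°
tan(βl) = 0.999
Z_in = Z_0·(Z_L + jZ_0·tanβl)/(Z_0 + jZ_L·tanβl) = 13.6 − j23.4 Ω
Γ_s = (Z_in − Z_s)/(Z_in + Z_s) = (-61.4 − j23.4)/(88.6 − j23.4), |Γ_s| = 0.717
VSWR = (1 + |Γ_s|)/(1 − |Γ_s|)

VSWR ≈ 6.08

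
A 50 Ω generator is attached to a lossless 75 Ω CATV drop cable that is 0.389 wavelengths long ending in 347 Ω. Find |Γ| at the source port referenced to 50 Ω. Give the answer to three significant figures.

|Γ| ≈ 0.687

βl = 2π × 0.389 = 140°
tan(βl) = -0.838
Z_in = Z_0·(Z_L + jZ_0·tanβl)/(Z_0 + jZ_L·tanβl) = 36.8 + j80 Ω
Γ_s = (Z_in − Z_s)/(Z_in + Z_s) = (-13.2 + j80)/(86.8 + j80), |Γ_s| = 0.687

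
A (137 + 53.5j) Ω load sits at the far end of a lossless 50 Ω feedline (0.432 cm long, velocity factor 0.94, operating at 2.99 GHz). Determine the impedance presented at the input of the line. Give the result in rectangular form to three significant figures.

λ = v/f = 0.94·c / 2.99 GHz = 0.0943 m
βl = 2π·l/λ = 2π × 0.0458 = 16.5°
tan(βl) = tan(16.5°) = 0.296
Z_in = Z_0·(Z_L + jZ_0·tanβl)/(Z_0 + jZ_L·tanβl)
     = 50·(137 + j68.3)/(34.2 + j40.6)

Z_in ≈ 132 − j57.3 Ω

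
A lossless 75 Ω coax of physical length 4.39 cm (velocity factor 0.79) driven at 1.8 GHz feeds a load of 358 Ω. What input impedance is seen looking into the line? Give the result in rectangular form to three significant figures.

Z_in ≈ 20.7 + j40.9 Ω

λ = v/f = 0.79·c / 1.8 GHz = 0.132 m
βl = 2π·l/λ = 2π × 0.333 = 120°
tan(βl) = tan(120°) = -1.73
Z_in = Z_0·(Z_L + jZ_0·tanβl)/(Z_0 + jZ_L·tanβl)
     = 75·(358 − j130)/(75 − j619)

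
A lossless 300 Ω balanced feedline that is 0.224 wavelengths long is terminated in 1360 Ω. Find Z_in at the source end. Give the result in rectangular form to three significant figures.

Z_in ≈ 67.9 − j47 Ω

βl = 2π × 0.224 = 80.6°
tan(βl) = tan(80.6°) = 6.07
Z_in = Z_0·(Z_L + jZ_0·tanβl)/(Z_0 + jZ_L·tanβl)
     = 300·(1360 + j1820)/(300 + j8250)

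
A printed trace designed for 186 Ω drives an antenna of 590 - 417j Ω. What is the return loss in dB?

Γ = (404 − j417)/(776 − j417), |Γ| = 0.659
RL = −20·log₁₀|Γ| = −20·log₁₀(0.659)

RL ≈ 3.62 dB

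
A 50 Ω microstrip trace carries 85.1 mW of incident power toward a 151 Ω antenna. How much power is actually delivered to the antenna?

Γ = (151 − 50)/(151 + 50) = 0.502
|Γ|² = 0.252
P_refl = |Γ|²·P_inc = 21.5 mW, P_del = (1 − |Γ|²)·P_inc = 63.6 mW

P_delivered ≈ 63.6 mW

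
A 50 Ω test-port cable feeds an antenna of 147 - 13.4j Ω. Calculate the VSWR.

VSWR ≈ 2.97

Γ = (Z_L − Z_0)/(Z_L + Z_0) = (97 − j13.4)/(197 − j13.4)
|Γ| = 97.9/197 = 0.496
VSWR = (1 + |Γ|)/(1 − |Γ|) = 1.5/0.504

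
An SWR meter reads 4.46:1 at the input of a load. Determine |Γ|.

|Γ| ≈ 0.634

|Γ| = (S − 1)/(S + 1) = (4.46 − 1)/(4.46 + 1) = 3.46/5.46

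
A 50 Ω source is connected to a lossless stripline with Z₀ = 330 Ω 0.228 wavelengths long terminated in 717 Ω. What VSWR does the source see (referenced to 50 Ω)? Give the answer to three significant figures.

βl = 2π × 0.228 = 82.1°
tan(βl) = 7.19
Z_in = Z_0·(Z_L + jZ_0·tanβl)/(Z_0 + jZ_L·tanβl) = 154 − j36 Ω
Γ_s = (Z_in − Z_s)/(Z_in + Z_s) = (104 − j36)/(204 − j36), |Γ_s| = 0.532
VSWR = (1 + |Γ_s|)/(1 − |Γ_s|)

VSWR ≈ 3.27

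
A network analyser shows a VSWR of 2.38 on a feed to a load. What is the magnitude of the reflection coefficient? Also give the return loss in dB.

|Γ| ≈ 0.408; return loss ≈ 7.78 dB

|Γ| = (S − 1)/(S + 1) = (2.38 − 1)/(2.38 + 1) = 1.38/3.38
RL = −20·log₁₀|Γ| = −20·log₁₀(0.408)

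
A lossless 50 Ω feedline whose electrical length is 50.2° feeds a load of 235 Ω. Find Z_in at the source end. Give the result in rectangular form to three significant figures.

Z_in ≈ 17.5 − j38.6 Ω

tan(βl) = tan(50.2°) = 1.2
Z_in = Z_0·(Z_L + jZ_0·tanβl)/(Z_0 + jZ_L·tanβl)
     = 50·(235 + j60)/(50 + j282)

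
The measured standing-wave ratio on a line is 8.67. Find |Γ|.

|Γ| = (S − 1)/(S + 1) = (8.67 − 1)/(8.67 + 1) = 7.67/9.67

|Γ| ≈ 0.793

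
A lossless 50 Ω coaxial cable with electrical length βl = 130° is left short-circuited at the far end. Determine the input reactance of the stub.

X_in ≈ -59.6 Ω (capacitive)

tan(βl) = -1.19
For a short-circuited stub, Z_in = jZ_0·tan(βl)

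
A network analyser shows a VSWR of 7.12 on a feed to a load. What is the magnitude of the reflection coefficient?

|Γ| ≈ 0.754

|Γ| = (S − 1)/(S + 1) = (7.12 − 1)/(7.12 + 1) = 6.12/8.12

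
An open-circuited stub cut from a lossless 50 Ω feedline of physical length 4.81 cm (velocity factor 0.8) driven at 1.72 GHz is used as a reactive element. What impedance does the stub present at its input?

λ = v/f = 0.8·c / 1.72 GHz = 0.14 m
βl = 2π·l/λ = 2π × 0.345 = 124°
tan(βl) = -1.48
For an open-circuited stub, Z_in = −jZ_0·cot(βl) = −jZ_0/tan(βl)

Z_in ≈ +j33.8 Ω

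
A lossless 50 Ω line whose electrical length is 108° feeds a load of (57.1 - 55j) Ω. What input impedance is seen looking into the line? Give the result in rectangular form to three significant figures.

tan(βl) = tan(108°) = -3.08
Z_in = Z_0·(Z_L + jZ_0·tanβl)/(Z_0 + jZ_L·tanβl)
     = 50·(57.1 − j209)/(-119 − j176)

Z_in ≈ 33.1 + j38.7 Ω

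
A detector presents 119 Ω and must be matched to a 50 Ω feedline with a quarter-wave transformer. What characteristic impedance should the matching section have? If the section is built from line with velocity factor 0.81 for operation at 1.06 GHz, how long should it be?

Z_qwt ≈ 77.1 Ω; length ≈ 5.73 cm

Z_qwt = √(Z_0·R_L) = √(50 × 119) = √5950
λ = 0.81·c/f = 0.229 m, so l = λ/4 = 0.0573 m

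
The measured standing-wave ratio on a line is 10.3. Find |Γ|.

|Γ| = (S − 1)/(S + 1) = (10.3 − 1)/(10.3 + 1) = 9.3/11.3

|Γ| ≈ 0.823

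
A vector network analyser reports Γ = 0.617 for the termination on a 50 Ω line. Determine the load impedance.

Z_L ≈ 211 Ω

Z_L = Z_0·(1 + Γ)/(1 − Γ) = 50·(1.62)/(0.383)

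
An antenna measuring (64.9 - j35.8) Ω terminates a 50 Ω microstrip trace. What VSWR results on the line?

VSWR ≈ 1.95

Γ = (Z_L − Z_0)/(Z_L + Z_0) = (14.9 − j35.8)/(114.9 − j35.8)
|Γ| = 38.8/120 = 0.322
VSWR = (1 + |Γ|)/(1 − |Γ|) = 1.32/0.678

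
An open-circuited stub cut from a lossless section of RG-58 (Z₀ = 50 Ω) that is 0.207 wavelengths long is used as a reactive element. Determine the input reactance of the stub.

X_in ≈ -13.8 Ω (capacitive)

βl = 2π × 0.207 = 74.5°
tan(βl) = 3.61
For an open-circuited stub, Z_in = −jZ_0·cot(βl) = −jZ_0/tan(βl)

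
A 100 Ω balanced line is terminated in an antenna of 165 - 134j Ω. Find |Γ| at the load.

|Γ| ≈ 0.502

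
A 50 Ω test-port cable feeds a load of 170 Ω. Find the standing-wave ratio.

VSWR ≈ 3.4

For a purely resistive load, VSWR = R_L/Z_0 or Z_0/R_L (whichever > 1) = 170/50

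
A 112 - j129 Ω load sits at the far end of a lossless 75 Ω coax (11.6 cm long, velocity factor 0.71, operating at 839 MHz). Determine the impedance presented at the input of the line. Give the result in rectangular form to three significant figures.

Z_in ≈ 271 − j71.7 Ω

λ = v/f = 0.71·c / 839 MHz = 0.254 m
βl = 2π·l/λ = 2π × 0.457 = 164°
tan(βl) = tan(164°) = -0.277
Z_in = Z_0·(Z_L + jZ_0·tanβl)/(Z_0 + jZ_L·tanβl)
     = 75·(112 − j150)/(39.2 − j31.1)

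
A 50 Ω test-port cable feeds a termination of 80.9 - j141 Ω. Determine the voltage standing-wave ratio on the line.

Γ = (Z_L − Z_0)/(Z_L + Z_0) = (30.9 − j141)/(130.9 − j141)
|Γ| = 144/192 = 0.75
VSWR = (1 + |Γ|)/(1 − |Γ|) = 1.75/0.25

VSWR ≈ 7.01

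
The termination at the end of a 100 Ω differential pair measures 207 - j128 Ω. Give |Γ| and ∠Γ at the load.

Γ = (Z_L − Z_0)/(Z_L + Z_0) = (107 − j128)/(307 − j128)
|Γ| = 167/333 = 0.502

Γ ≈ 0.502 ∠ -27.5°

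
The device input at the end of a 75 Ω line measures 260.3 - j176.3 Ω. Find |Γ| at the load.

|Γ| ≈ 0.675

Γ = (Z_L − Z_0)/(Z_L + Z_0) = (185.3 − j176.3)/(335.3 − j176.3)
|Γ| = 256/379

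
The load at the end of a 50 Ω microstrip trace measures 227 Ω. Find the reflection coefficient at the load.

Γ = (Z_L − Z_0)/(Z_L + Z_0) = (227 − 50)/(227 + 50) = 177/277

Γ = 0.639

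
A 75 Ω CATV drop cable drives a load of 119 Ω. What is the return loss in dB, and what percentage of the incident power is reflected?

RL ≈ 12.9 dB; 5.14% of incident power reflected

Γ = (119 − 75)/(119 + 75) = 0.227
RL = −20·log₁₀(0.227) = 12.9 dB
P_refl/P_inc = |Γ|² = 0.0514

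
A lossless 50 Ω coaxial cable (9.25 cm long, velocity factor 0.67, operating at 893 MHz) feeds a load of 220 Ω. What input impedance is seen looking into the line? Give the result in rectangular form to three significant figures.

Z_in ≈ 35.6 + j66.9 Ω

λ = v/f = 0.67·c / 893 MHz = 0.225 m
βl = 2π·l/λ = 2π × 0.411 = 148°
tan(βl) = tan(148°) = -0.626
Z_in = Z_0·(Z_L + jZ_0·tanβl)/(Z_0 + jZ_L·tanβl)
     = 50·(220 − j31.3)/(50 − j138)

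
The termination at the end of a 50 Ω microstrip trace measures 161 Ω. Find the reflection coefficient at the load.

Γ = (Z_L − Z_0)/(Z_L + Z_0) = (161 − 50)/(161 + 50) = 111/211

Γ = 0.526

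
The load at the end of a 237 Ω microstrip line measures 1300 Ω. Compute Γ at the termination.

Γ = (Z_L − Z_0)/(Z_L + Z_0) = (1300 − 237)/(1300 + 237) = 1063/1537

Γ = 0.692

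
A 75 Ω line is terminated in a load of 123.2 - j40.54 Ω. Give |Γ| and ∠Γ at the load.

Γ ≈ 0.311 ∠ -28.5°

Γ = (Z_L − Z_0)/(Z_L + Z_0) = (48.2 − j40.54)/(198.2 − j40.54)
|Γ| = 63/202 = 0.311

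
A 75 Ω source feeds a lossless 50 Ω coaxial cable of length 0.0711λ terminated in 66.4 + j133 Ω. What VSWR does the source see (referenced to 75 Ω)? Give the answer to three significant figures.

βl = 2π × 0.0711 = 25.6°
tan(βl) = 0.479
Z_in = Z_0·(Z_L + jZ_0·tanβl)/(Z_0 + jZ_L·tanβl) = 170 − j178 Ω
Γ_s = (Z_in − Z_s)/(Z_in + Z_s) = (95.1 − j178)/(245 − j178), |Γ_s| = 0.666
VSWR = (1 + |Γ_s|)/(1 − |Γ_s|)

VSWR ≈ 4.98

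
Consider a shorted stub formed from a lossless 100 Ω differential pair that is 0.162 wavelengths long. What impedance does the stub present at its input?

βl = 2π × 0.162 = 58.3°
tan(βl) = 1.62
For a shorted stub, Z_in = jZ_0·tan(βl)

Z_in ≈ +j162 Ω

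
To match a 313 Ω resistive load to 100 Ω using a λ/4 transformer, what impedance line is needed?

Z_qwt ≈ 177 Ω

Z_qwt = √(Z_0·R_L) = √(100 × 313) = √31300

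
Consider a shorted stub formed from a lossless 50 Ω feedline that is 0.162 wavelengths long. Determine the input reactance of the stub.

X_in ≈ 81 Ω (inductive)

βl = 2π × 0.162 = 58.3°
tan(βl) = 1.62
For a shorted stub, Z_in = jZ_0·tan(βl)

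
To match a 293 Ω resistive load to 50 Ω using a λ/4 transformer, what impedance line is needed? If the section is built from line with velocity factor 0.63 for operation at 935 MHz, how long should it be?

Z_qwt ≈ 121 Ω; length ≈ 5.05 cm

Z_qwt = √(Z_0·R_L) = √(50 × 293) = √14650
λ = 0.63·c/f = 0.202 m, so l = λ/4 = 0.0505 m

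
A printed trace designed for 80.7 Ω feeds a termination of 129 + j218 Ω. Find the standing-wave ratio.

VSWR ≈ 6.64

Γ = (Z_L − Z_0)/(Z_L + Z_0) = (48.3 + j218)/(209.7 + j218)
|Γ| = 223/302 = 0.738
VSWR = (1 + |Γ|)/(1 − |Γ|) = 1.74/0.262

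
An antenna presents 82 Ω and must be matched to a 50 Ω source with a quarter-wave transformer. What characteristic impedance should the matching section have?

Z_qwt ≈ 64 Ω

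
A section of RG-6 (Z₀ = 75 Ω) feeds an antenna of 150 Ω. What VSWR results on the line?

VSWR ≈ 2

For a purely resistive load, VSWR = R_L/Z_0 or Z_0/R_L (whichever > 1) = 150/75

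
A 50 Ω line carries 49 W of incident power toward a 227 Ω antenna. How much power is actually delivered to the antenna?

P_delivered ≈ 29 W

Γ = (227 − 50)/(227 + 50) = 0.639
|Γ|² = 0.408
P_refl = |Γ|²·P_inc = 20 W, P_del = (1 − |Γ|²)·P_inc = 29 W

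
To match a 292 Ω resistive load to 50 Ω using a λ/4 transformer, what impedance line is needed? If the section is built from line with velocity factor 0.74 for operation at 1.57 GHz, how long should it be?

Z_qwt = √(Z_0·R_L) = √(50 × 292) = √14600
λ = 0.74·c/f = 0.141 m, so l = λ/4 = 0.0354 m

Z_qwt ≈ 121 Ω; length ≈ 3.54 cm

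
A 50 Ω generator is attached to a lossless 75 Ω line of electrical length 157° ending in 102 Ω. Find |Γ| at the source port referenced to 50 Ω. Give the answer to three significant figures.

|Γ| ≈ 0.318

tan(βl) = -0.424
Z_in = Z_0·(Z_L + jZ_0·tanβl)/(Z_0 + jZ_L·tanβl) = 90.3 + j20.3 Ω
Γ_s = (Z_in − Z_s)/(Z_in + Z_s) = (40.3 + j20.3)/(140 + j20.3), |Γ_s| = 0.318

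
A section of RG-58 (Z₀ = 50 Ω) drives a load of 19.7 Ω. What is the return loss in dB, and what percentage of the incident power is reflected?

RL ≈ 7.24 dB; 18.9% of incident power reflected

Γ = (19.7 − 50)/(19.7 + 50) = -0.435
RL = −20·log₁₀(0.435) = 7.24 dB
P_refl/P_inc = |Γ|² = 0.189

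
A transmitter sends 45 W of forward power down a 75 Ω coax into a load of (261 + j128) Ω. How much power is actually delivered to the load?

|Γ| = |(186 + j128)/(336 + j128)| = 0.628
|Γ|² = 0.394
P_refl = |Γ|²·P_inc = 17.7 W, P_del = (1 − |Γ|²)·P_inc = 27.3 W

P_delivered ≈ 27.3 W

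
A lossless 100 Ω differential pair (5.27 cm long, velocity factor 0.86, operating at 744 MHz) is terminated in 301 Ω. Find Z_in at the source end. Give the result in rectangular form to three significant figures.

Z_in ≈ 47.3 − j59.7 Ω

λ = v/f = 0.86·c / 744 MHz = 0.347 m
βl = 2π·l/λ = 2π × 0.152 = 54.7°
tan(βl) = tan(54.7°) = 1.41
Z_in = Z_0·(Z_L + jZ_0·tanβl)/(Z_0 + jZ_L·tanβl)
     = 100·(301 + j141)/(100 + j425)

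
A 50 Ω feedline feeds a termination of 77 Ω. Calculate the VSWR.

Γ = (77 − 50)/(77 + 50) = 0.213
VSWR = (1 + 0.213)/(1 − 0.213)

VSWR ≈ 1.54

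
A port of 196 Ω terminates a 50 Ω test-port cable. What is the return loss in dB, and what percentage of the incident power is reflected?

Γ = (196 − 50)/(196 + 50) = 0.593
RL = −20·log₁₀(0.593) = 4.53 dB
P_refl/P_inc = |Γ|² = 0.352

RL ≈ 4.53 dB; 35.2% of incident power reflected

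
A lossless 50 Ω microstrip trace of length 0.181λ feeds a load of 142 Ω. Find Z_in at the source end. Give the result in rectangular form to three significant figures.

βl = 2π × 0.181 = 65.2°
tan(βl) = tan(65.2°) = 2.16
Z_in = Z_0·(Z_L + jZ_0·tanβl)/(Z_0 + jZ_L·tanβl)
     = 50·(142 + j108)/(50 + j307)

Z_in ≈ 20.8 − j19.8 Ω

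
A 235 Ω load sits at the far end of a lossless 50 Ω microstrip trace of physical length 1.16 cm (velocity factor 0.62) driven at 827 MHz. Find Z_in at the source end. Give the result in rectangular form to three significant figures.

λ = v/f = 0.62·c / 827 MHz = 0.225 m
βl = 2π·l/λ = 2π × 0.0516 = 18.6°
tan(βl) = tan(18.6°) = 0.336
Z_in = Z_0·(Z_L + jZ_0·tanβl)/(Z_0 + jZ_L·tanβl)
     = 50·(235 + j16.8)/(50 + j78.9)

Z_in ≈ 74.9 − j101 Ω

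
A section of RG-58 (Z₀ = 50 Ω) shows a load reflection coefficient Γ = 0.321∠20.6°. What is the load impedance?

Z_L ≈ 89.3 + j22.5 Ω

Z_L = Z_0·(1 + Γ)/(1 − Γ) = 50·(1.3 + j0.113)/(0.7 − j0.113)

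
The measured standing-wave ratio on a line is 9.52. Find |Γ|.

|Γ| = (S − 1)/(S + 1) = (9.52 − 1)/(9.52 + 1) = 8.52/10.5

|Γ| ≈ 0.81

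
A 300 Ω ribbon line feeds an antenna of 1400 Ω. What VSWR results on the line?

VSWR ≈ 4.67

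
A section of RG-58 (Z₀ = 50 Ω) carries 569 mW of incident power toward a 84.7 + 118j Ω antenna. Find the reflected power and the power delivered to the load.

P_reflected ≈ 268 mW; P_delivered ≈ 301 mW

|Γ| = |(34.7 + j118)/(134.7 + j118)| = 0.687
|Γ|² = 0.472
P_refl = |Γ|²·P_inc = 268 mW, P_del = (1 − |Γ|²)·P_inc = 301 mW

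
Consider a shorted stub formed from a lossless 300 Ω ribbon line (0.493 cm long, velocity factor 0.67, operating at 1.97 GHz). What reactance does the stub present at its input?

λ = v/f = 0.67·c / 1.97 GHz = 0.102 m
βl = 2π·l/λ = 2π × 0.0483 = 17.4°
tan(βl) = 0.313
For a shorted stub, Z_in = jZ_0·tan(βl)

X_in ≈ 94 Ω (inductive)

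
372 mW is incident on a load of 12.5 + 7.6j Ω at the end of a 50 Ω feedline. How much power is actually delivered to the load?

P_delivered ≈ 235 mW

|Γ| = |(-37.5 + j7.6)/(62.5 + j7.6)| = 0.608
|Γ|² = 0.369
P_refl = |Γ|²·P_inc = 137 mW, P_del = (1 − |Γ|²)·P_inc = 235 mW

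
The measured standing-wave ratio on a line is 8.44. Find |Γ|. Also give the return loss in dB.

|Γ| ≈ 0.788; return loss ≈ 2.07 dB

|Γ| = (S − 1)/(S + 1) = (8.44 − 1)/(8.44 + 1) = 7.44/9.44
RL = −20·log₁₀|Γ| = −20·log₁₀(0.788)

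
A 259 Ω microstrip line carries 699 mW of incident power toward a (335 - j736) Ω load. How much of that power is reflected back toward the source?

P_reflected ≈ 428 mW

|Γ| = |(76 − j736)/(594 − j736)| = 0.782
|Γ|² = 0.612
P_refl = |Γ|²·P_inc = 428 mW, P_del = (1 − |Γ|²)·P_inc = 271 mW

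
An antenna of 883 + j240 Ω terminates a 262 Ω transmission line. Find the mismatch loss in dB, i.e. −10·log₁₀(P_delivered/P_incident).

Γ = (621 + j240)/(1145 + j240), |Γ| = 0.569
|Γ|² = 0.324, so P_del/P_inc = 1 − |Γ|² = 0.676
ML = −10·log₁₀(1 − |Γ|²)

mismatch loss ≈ 1.7 dB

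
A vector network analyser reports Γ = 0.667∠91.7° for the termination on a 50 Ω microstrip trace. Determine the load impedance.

Z_L = Z_0·(1 + Γ)/(1 − Γ) = 50·(0.98 + j0.667)/(1.02 − j0.667)

Z_L ≈ 18.7 + j44.9 Ω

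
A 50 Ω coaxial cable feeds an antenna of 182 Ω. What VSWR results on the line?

For a purely resistive load, VSWR = R_L/Z_0 or Z_0/R_L (whichever > 1) = 182/50

VSWR ≈ 3.64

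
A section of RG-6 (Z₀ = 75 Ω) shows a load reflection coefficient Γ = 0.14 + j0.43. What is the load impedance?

Z_L = Z_0·(1 + Γ)/(1 − Γ) = 75·(1.14 + j0.43)/(0.86 − j0.43)

Z_L ≈ 64.5 + j69.8 Ω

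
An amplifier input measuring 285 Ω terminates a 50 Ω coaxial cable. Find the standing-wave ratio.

Γ = (285 − 50)/(285 + 50) = 0.701
VSWR = (1 + 0.701)/(1 − 0.701)

VSWR ≈ 5.7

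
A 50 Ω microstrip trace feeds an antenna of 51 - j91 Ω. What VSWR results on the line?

VSWR ≈ 5.05

Γ = (Z_L − Z_0)/(Z_L + Z_0) = (1 − j91)/(101 − j91)
|Γ| = 91/136 = 0.669
VSWR = (1 + |Γ|)/(1 − |Γ|) = 1.67/0.331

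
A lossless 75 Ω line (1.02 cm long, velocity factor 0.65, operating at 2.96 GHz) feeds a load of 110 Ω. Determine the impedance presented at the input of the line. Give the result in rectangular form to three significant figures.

Z_in ≈ 61.6 − j22.5 Ω

λ = v/f = 0.65·c / 2.96 GHz = 0.0659 m
βl = 2π·l/λ = 2π × 0.155 = 55.7°
tan(βl) = tan(55.7°) = 1.47
Z_in = Z_0·(Z_L + jZ_0·tanβl)/(Z_0 + jZ_L·tanβl)
     = 75·(110 + j110)/(75 + j161)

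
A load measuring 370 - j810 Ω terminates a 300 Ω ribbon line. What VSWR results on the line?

Γ = (Z_L − Z_0)/(Z_L + Z_0) = (70 − j810)/(670 − j810)
|Γ| = 813/1050 = 0.773
VSWR = (1 + |Γ|)/(1 − |Γ|) = 1.77/0.227

VSWR ≈ 7.83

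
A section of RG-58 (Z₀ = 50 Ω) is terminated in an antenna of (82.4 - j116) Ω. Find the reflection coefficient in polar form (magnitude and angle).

Γ = (Z_L − Z_0)/(Z_L + Z_0) = (32.4 − j116)/(132.4 − j116)
|Γ| = 120/176 = 0.684

Γ ≈ 0.684 ∠ -33.2°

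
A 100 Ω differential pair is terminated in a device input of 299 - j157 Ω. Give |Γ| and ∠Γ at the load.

Γ ≈ 0.591 ∠ -16.8°

Γ = (Z_L − Z_0)/(Z_L + Z_0) = (199 − j157)/(399 − j157)
|Γ| = 253/429 = 0.591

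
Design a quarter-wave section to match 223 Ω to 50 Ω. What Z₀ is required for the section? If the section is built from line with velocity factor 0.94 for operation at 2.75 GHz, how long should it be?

Z_qwt = √(Z_0·R_L) = √(50 × 223) = √11150
λ = 0.94·c/f = 0.103 m, so l = λ/4 = 0.0256 m

Z_qwt ≈ 106 Ω; length ≈ 2.56 cm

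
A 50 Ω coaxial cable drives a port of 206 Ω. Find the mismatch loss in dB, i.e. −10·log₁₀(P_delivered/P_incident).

Γ = (206 − 50)/(206 + 50) = 0.609
|Γ|² = 0.371, so P_del/P_inc = 1 − |Γ|² = 0.629
ML = −10·log₁₀(1 − |Γ|²)

mismatch loss ≈ 2.02 dB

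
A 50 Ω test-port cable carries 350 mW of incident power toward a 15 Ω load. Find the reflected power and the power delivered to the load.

Γ = (15 − 50)/(15 + 50) = -0.538
|Γ|² = 0.29
P_refl = |Γ|²·P_inc = 101 mW, P_del = (1 − |Γ|²)·P_inc = 249 mW

P_reflected ≈ 101 mW; P_delivered ≈ 249 mW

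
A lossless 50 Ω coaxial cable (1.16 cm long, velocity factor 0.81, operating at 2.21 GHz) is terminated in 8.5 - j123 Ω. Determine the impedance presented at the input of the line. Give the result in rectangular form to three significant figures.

Z_in ≈ 1.6 − j28.8 Ω

λ = v/f = 0.81·c / 2.21 GHz = 0.11 m
βl = 2π·l/λ = 2π × 0.105 = 38°
tan(βl) = tan(38°) = 0.781
Z_in = Z_0·(Z_L + jZ_0·tanβl)/(Z_0 + jZ_L·tanβl)
     = 50·(8.5 − j84)/(146 + j6.64)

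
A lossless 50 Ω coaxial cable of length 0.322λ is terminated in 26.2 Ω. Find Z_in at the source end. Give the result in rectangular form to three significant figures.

Z_in ≈ 63.4 − j34.5 Ω

βl = 2π × 0.322 = 116°
tan(βl) = tan(116°) = -2.06
Z_in = Z_0·(Z_L + jZ_0·tanβl)/(Z_0 + jZ_L·tanβl)
     = 50·(26.2 − j103)/(50 − j53.9)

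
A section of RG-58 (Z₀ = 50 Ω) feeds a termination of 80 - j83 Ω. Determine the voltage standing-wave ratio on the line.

VSWR ≈ 3.68

Γ = (Z_L − Z_0)/(Z_L + Z_0) = (30 − j83)/(130 − j83)
|Γ| = 88.3/154 = 0.572
VSWR = (1 + |Γ|)/(1 − |Γ|) = 1.57/0.428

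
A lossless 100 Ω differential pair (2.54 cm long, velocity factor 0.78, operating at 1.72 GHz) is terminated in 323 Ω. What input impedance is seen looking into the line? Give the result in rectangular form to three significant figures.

Z_in ≈ 35.8 − j37.4 Ω

λ = v/f = 0.78·c / 1.72 GHz = 0.136 m
βl = 2π·l/λ = 2π × 0.187 = 67.2°
tan(βl) = tan(67.2°) = 2.38
Z_in = Z_0·(Z_L + jZ_0·tanβl)/(Z_0 + jZ_L·tanβl)
     = 100·(323 + j238)/(100 + j769)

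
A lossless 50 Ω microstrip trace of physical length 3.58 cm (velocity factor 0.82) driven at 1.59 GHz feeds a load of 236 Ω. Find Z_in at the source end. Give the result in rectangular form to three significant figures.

λ = v/f = 0.82·c / 1.59 GHz = 0.155 m
βl = 2π·l/λ = 2π × 0.231 = 83.3°
tan(βl) = tan(83.3°) = 8.51
Z_in = Z_0·(Z_L + jZ_0·tanβl)/(Z_0 + jZ_L·tanβl)
     = 50·(236 + j426)/(50 + j2010)

Z_in ≈ 10.7 − j5.61 Ω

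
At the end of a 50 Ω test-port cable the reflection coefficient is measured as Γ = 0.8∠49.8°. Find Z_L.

Z_L = Z_0·(1 + Γ)/(1 − Γ) = 50·(1.52 + j0.611)/(0.484 − j0.611)

Z_L ≈ 29.6 + j101 Ω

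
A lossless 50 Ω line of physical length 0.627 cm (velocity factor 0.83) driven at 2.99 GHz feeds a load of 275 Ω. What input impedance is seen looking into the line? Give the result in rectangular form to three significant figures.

λ = v/f = 0.83·c / 2.99 GHz = 0.0833 m
βl = 2π·l/λ = 2π × 0.0753 = 27.1°
tan(βl) = tan(27.1°) = 0.512
Z_in = Z_0·(Z_L + jZ_0·tanβl)/(Z_0 + jZ_L·tanβl)
     = 50·(275 + j25.6)/(50 + j141)

Z_in ≈ 38.9 − j83.9 Ω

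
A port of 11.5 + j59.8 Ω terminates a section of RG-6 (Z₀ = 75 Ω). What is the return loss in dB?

Γ = (-63.5 + j59.8)/(86.5 + j59.8), |Γ| = 0.829
RL = −20·log₁₀|Γ| = −20·log₁₀(0.829)

RL ≈ 1.62 dB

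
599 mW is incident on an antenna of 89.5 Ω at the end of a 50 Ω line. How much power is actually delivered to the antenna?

Γ = (89.5 − 50)/(89.5 + 50) = 0.283
|Γ|² = 0.0802
P_refl = |Γ|²·P_inc = 48 mW, P_del = (1 − |Γ|²)·P_inc = 551 mW

P_delivered ≈ 551 mW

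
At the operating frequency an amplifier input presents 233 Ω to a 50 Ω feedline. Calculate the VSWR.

VSWR ≈ 4.66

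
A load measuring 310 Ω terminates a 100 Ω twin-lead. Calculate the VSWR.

VSWR ≈ 3.1

Γ = (310 − 100)/(310 + 100) = 0.512
VSWR = (1 + 0.512)/(1 − 0.512)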